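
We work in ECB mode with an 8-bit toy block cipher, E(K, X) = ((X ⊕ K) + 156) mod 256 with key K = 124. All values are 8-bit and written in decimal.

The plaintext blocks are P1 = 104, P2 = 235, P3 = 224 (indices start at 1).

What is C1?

ECB encryption: C_i = E(K, P_i).
C1: E(K, 104) = 176.

C1 = 176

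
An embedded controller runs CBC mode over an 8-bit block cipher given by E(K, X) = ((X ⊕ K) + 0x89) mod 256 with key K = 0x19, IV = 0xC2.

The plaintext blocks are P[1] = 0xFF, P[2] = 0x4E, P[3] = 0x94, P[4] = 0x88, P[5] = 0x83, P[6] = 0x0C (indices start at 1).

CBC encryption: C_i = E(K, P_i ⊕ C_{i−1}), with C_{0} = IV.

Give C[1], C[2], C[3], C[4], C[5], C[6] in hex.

C[1]: P[1] ⊕ 0xC2 = 0x3D; E(K, 0x3D) = 0xAD.
C[2]: P[2] ⊕ 0xAD = 0xE3; E(K, 0xE3) = 0x83.
C[3]: P[3] ⊕ 0x83 = 0x17; E(K, 0x17) = 0x97.
C[4]: P[4] ⊕ 0x97 = 0x1F; E(K, 0x1F) = 0x8F.
C[5]: P[5] ⊕ 0x8F = 0x0C; E(K, 0x0C) = 0x9E.
C[6]: P[6] ⊕ 0x9E = 0x92; E(K, 0x92) = 0x14.

C[1] = 0xAD, C[2] = 0x83, C[3] = 0x97, C[4] = 0x8F, C[5] = 0x9E, C[6] = 0x14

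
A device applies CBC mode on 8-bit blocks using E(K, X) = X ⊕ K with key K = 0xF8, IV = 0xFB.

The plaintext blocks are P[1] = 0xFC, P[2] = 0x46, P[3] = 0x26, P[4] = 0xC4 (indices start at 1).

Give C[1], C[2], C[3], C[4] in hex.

C[1] = 0xFF, C[2] = 0x41, C[3] = 0x9F, C[4] = 0xA3

CBC encryption: C_i = E(K, P_i ⊕ C_{i−1}), with C_{0} = IV.
C[1]: P[1] ⊕ 0xFB = 0x07; E(K, 0x07) = 0xFF.
C[2]: P[2] ⊕ 0xFF = 0xB9; E(K, 0xB9) = 0x41.
C[3]: P[3] ⊕ 0x41 = 0x67; E(K, 0x67) = 0x9F.
C[4]: P[4] ⊕ 0x9F = 0x5B; E(K, 0x5B) = 0xA3.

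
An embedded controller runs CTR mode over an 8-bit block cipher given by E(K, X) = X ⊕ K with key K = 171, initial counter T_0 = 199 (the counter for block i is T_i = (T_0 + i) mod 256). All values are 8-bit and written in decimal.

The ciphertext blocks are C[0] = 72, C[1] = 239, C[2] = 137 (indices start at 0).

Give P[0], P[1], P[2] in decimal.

P[0] = 36, P[1] = 140, P[2] = 235

CTR decryption: S_i = E(K, T_i) where T_i is the counter for block i; P_i = C_i ⊕ S_i.
P[0]: T = 199, S = E(K, T) = 108; 72 ⊕ 108 = 36.
P[1]: T = 200, S = E(K, T) = 99; 239 ⊕ 99 = 140.
P[2]: T = 201, S = E(K, T) = 98; 137 ⊕ 98 = 235.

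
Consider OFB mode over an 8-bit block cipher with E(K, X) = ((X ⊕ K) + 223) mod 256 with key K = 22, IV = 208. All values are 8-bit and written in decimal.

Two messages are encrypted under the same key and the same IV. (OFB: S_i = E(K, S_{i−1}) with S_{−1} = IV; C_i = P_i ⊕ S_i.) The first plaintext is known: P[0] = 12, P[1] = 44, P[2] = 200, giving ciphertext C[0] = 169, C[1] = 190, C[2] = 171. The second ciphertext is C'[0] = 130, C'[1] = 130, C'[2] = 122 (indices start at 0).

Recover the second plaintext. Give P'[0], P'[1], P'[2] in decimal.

P'[0] = 39, P'[1] = 16, P'[2] = 25

In OFB with a reused IV, both messages share the same keystream S_i, so C_i ⊕ C'_i = P_i ⊕ P'_i and thus P'_i = P_i ⊕ C_i ⊕ C'_i.
P'[0]: 12 ⊕ 169 ⊕ 130 = 39.
P'[1]: 44 ⊕ 190 ⊕ 130 = 16.
P'[2]: 200 ⊕ 171 ⊕ 122 = 25.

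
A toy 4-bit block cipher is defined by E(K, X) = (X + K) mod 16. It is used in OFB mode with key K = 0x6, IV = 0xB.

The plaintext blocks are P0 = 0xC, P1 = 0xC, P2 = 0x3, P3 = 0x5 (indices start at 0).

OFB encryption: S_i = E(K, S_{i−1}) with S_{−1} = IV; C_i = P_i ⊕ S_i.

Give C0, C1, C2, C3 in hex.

C0: S = E(K, 0xB) = 0x1; 0xC ⊕ 0x1 = 0xD.
C1: S = E(K, 0x1) = 0x7; 0xC ⊕ 0x7 = 0xB.
C2: S = E(K, 0x7) = 0xD; 0x3 ⊕ 0xD = 0xE.
C3: S = E(K, 0xD) = 0x3; 0x5 ⊕ 0x3 = 0x6.

C0 = 0xD, C1 = 0xB, C2 = 0xE, C3 = 0x6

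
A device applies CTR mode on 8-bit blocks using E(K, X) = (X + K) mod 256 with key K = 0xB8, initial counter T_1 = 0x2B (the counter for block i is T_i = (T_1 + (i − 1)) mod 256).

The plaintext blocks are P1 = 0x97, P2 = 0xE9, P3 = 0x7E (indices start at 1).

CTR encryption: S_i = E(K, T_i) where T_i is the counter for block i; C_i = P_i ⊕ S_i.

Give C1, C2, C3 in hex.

C1 = 0x74, C2 = 0x0D, C3 = 0x9B

C1: T = 0x2B, S = E(K, T) = 0xE3; 0x97 ⊕ 0xE3 = 0x74.
C2: T = 0x2C, S = E(K, T) = 0xE4; 0xE9 ⊕ 0xE4 = 0x0D.
C3: T = 0x2D, S = E(K, T) = 0xE5; 0x7E ⊕ 0xE5 = 0x9B.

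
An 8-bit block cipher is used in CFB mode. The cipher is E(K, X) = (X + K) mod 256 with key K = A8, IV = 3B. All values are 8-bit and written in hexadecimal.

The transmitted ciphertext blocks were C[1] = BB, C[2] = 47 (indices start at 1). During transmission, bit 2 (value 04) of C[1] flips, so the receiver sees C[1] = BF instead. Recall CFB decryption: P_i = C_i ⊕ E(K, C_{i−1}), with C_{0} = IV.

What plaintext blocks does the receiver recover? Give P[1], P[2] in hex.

P[1] = 5C, P[2] = 20

Only C[1] changed, to BF. In CFB, a change in C_i flips the same bit in P_i and garbles P_{i+1}. Decrypting the received ciphertext:
P[1]: E(K, 3B) = E3; BF ⊕ E3 = 5C.
P[2]: E(K, BF) = 67; 47 ⊕ 67 = 20.
Blocks that differ from the original plaintext: P[1], P[2].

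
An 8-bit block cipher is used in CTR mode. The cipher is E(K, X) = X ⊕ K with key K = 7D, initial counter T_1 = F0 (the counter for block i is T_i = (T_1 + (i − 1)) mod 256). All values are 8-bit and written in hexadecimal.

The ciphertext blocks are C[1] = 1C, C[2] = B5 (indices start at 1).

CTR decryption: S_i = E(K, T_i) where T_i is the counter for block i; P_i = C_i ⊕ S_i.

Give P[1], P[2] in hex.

P[1]: T = F0, S = E(K, T) = 8D; 1C ⊕ 8D = 91.
P[2]: T = F1, S = E(K, T) = 8C; B5 ⊕ 8C = 39.

P[1] = 91, P[2] = 39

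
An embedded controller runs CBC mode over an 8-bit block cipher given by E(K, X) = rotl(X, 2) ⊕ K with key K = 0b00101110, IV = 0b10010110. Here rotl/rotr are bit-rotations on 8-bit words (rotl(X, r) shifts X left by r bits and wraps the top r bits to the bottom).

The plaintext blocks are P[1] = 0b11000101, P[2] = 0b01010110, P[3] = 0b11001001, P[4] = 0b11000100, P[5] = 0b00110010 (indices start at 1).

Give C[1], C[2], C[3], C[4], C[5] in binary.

CBC encryption: C_i = E(K, P_i ⊕ C_{i−1}), with C_{0} = IV.
C[1]: P[1] ⊕ 0b10010110 = 0b01010011; E(K, 0b01010011) = 0b01100011.
C[2]: P[2] ⊕ 0b01100011 = 0b00110101; E(K, 0b00110101) = 0b11111010.
C[3]: P[3] ⊕ 0b11111010 = 0b00110011; E(K, 0b00110011) = 0b11100010.
C[4]: P[4] ⊕ 0b11100010 = 0b00100110; E(K, 0b00100110) = 0b10110110.
C[5]: P[5] ⊕ 0b10110110 = 0b10000100; E(K, 0b10000100) = 0b00111100.

C[1] = 0b01100011, C[2] = 0b11111010, C[3] = 0b11100010, C[4] = 0b10110110, C[5] = 0b00111100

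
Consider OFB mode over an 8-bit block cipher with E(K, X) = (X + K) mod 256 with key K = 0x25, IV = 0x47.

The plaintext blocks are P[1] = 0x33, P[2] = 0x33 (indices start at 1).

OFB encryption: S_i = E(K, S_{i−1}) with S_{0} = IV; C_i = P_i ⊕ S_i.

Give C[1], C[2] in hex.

C[1]: S = E(K, 0x47) = 0x6C; 0x33 ⊕ 0x6C = 0x5F.
C[2]: S = E(K, 0x6C) = 0x91; 0x33 ⊕ 0x91 = 0xA2.

C[1] = 0x5F, C[2] = 0xA2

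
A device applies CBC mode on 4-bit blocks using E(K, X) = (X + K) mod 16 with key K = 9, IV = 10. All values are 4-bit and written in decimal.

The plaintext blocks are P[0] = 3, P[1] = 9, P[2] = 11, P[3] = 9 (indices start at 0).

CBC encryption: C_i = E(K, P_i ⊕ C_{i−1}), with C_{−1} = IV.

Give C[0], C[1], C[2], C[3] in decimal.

C[0]: P[0] ⊕ 10 = 9; E(K, 9) = 2.
C[1]: P[1] ⊕ 2 = 11; E(K, 11) = 4.
C[2]: P[2] ⊕ 4 = 15; E(K, 15) = 8.
C[3]: P[3] ⊕ 8 = 1; E(K, 1) = 10.

C[0] = 2, C[1] = 4, C[2] = 8, C[3] = 10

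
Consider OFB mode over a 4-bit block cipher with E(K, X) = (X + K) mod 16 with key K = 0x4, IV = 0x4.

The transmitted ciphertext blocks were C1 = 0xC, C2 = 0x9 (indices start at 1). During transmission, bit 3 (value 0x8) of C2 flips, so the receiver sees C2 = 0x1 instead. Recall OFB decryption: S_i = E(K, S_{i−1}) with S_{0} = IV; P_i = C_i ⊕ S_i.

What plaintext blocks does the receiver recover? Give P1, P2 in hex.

P1 = 0x4, P2 = 0xD

Only C2 changed, to 0x1. In OFB, a change in C_i flips the same bit in P_i only; the keystream is unaffected. Decrypting the received ciphertext:
P1: S = E(K, 0x4) = 0x8; 0xC ⊕ 0x8 = 0x4.
P2: S = E(K, 0x8) = 0xC; 0x1 ⊕ 0xC = 0xD.
Blocks that differ from the original plaintext: P2.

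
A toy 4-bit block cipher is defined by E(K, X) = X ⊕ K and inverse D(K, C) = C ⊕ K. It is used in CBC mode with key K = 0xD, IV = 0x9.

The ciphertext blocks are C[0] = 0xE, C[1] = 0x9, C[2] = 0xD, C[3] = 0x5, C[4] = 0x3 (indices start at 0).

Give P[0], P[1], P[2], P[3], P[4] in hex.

CBC decryption: P_i = D(K, C_i) ⊕ C_{i−1}, with C_{−1} = IV.
P[0]: D(K, 0xE) = 0x3; 0x3 ⊕ 0x9 = 0xA.
P[1]: D(K, 0x9) = 0x4; 0x4 ⊕ 0xE = 0xA.
P[2]: D(K, 0xD) = 0x0; 0x0 ⊕ 0x9 = 0x9.
P[3]: D(K, 0x5) = 0x8; 0x8 ⊕ 0xD = 0x5.
P[4]: D(K, 0x3) = 0xE; 0xE ⊕ 0x5 = 0xB.

P[0] = 0xA, P[1] = 0xA, P[2] = 0x9, P[3] = 0x5, P[4] = 0xB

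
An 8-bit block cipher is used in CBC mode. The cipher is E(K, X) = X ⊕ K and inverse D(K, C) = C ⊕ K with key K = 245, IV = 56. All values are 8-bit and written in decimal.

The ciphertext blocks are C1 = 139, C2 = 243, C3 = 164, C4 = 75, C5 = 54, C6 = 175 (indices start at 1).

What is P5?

CBC decryption: P_i = D(K, C_i) ⊕ C_{i−1}, with C_{0} = IV.
P5: D(K, 54) = 195; 195 ⊕ 75 = 136.

P5 = 136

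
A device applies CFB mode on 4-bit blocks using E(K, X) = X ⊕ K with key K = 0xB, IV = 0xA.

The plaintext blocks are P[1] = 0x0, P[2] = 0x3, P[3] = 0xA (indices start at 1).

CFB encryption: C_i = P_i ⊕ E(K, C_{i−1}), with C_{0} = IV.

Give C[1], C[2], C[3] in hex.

C[1] = 0x1, C[2] = 0x9, C[3] = 0x8

C[1]: E(K, 0xA) = 0x1; 0x0 ⊕ 0x1 = 0x1.
C[2]: E(K, 0x1) = 0xA; 0x3 ⊕ 0xA = 0x9.
C[3]: E(K, 0x9) = 0x2; 0xA ⊕ 0x2 = 0x8.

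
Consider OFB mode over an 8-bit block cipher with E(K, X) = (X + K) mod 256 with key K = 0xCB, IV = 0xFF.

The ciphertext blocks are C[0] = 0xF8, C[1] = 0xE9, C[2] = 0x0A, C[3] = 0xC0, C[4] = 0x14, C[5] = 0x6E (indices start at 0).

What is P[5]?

OFB decryption: S_i = E(K, S_{i−1}) with S_{−1} = IV; P_i = C_i ⊕ S_i.
P[0]: S = E(K, 0xFF) = 0xCA; 0xF8 ⊕ 0xCA = 0x32.
P[1]: S = E(K, 0xCA) = 0x95; 0xE9 ⊕ 0x95 = 0x7C.
P[2]: S = E(K, 0x95) = 0x60; 0x0A ⊕ 0x60 = 0x6A.
P[3]: S = E(K, 0x60) = 0x2B; 0xC0 ⊕ 0x2B = 0xEB.
P[4]: S = E(K, 0x2B) = 0xF6; 0x14 ⊕ 0xF6 = 0xE2.
P[5]: S = E(K, 0xF6) = 0xC1; 0x6E ⊕ 0xC1 = 0xAF.

P[5] = 0xAF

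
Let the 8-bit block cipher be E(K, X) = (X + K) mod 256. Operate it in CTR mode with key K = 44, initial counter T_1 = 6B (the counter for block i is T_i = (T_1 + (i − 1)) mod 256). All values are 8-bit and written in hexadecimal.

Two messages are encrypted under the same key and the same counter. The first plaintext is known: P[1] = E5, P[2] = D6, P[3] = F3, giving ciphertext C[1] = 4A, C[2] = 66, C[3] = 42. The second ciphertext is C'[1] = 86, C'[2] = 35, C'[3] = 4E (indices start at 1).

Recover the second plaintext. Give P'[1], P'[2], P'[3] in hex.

In CTR with a reused counter, both messages share the same keystream S_i, so C_i ⊕ C'_i = P_i ⊕ P'_i and thus P'_i = P_i ⊕ C_i ⊕ C'_i.
P'[1]: E5 ⊕ 4A ⊕ 86 = 29.
P'[2]: D6 ⊕ 66 ⊕ 35 = 85.
P'[3]: F3 ⊕ 42 ⊕ 4E = FF.

P'[1] = 29, P'[2] = 85, P'[3] = FF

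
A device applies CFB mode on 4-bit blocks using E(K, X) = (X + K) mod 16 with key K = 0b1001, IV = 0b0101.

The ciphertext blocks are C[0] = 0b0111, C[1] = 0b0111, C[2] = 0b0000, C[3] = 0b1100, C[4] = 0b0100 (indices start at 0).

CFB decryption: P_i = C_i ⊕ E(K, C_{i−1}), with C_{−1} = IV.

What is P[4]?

P[4] = 0b0001

P[4]: E(K, 0b1100) = 0b0101; 0b0100 ⊕ 0b0101 = 0b0001.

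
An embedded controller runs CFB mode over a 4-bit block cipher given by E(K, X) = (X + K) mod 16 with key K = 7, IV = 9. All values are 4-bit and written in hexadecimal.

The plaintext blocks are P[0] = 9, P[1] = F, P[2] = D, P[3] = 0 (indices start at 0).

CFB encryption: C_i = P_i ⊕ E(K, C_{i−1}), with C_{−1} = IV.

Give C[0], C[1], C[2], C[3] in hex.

C[0]: E(K, 9) = 0; 9 ⊕ 0 = 9.
C[1]: E(K, 9) = 0; F ⊕ 0 = F.
C[2]: E(K, F) = 6; D ⊕ 6 = B.
C[3]: E(K, B) = 2; 0 ⊕ 2 = 2.

C[0] = 9, C[1] = F, C[2] = B, C[3] = 2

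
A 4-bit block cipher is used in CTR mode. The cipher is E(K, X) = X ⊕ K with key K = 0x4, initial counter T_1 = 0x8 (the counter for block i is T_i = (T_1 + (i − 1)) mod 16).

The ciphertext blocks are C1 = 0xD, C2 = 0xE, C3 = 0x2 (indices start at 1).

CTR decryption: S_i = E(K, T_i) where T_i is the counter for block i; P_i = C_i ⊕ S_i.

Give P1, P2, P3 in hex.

P1: T = 0x8, S = E(K, T) = 0xC; 0xD ⊕ 0xC = 0x1.
P2: T = 0x9, S = E(K, T) = 0xD; 0xE ⊕ 0xD = 0x3.
P3: T = 0xA, S = E(K, T) = 0xE; 0x2 ⊕ 0xE = 0xC.

P1 = 0x1, P2 = 0x3, P3 = 0xC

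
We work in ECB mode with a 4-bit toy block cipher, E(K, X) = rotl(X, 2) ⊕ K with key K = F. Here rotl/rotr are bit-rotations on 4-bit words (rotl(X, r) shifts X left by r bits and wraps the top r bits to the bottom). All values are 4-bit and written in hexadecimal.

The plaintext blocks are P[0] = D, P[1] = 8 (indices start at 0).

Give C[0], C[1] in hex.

ECB encryption: C_i = E(K, P_i).
C[0]: E(K, D) = 8.
C[1]: E(K, 8) = D.

C[0] = 8, C[1] = D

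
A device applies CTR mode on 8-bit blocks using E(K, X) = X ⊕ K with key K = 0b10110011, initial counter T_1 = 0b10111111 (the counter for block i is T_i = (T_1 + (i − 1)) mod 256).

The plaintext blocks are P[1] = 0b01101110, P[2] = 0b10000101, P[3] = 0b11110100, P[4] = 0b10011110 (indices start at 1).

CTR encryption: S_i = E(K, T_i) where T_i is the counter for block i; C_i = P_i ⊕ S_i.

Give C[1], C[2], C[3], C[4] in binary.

C[1]: T = 0b10111111, S = E(K, T) = 0b00001100; 0b01101110 ⊕ 0b00001100 = 0b01100010.
C[2]: T = 0b11000000, S = E(K, T) = 0b01110011; 0b10000101 ⊕ 0b01110011 = 0b11110110.
C[3]: T = 0b11000001, S = E(K, T) = 0b01110010; 0b11110100 ⊕ 0b01110010 = 0b10000110.
C[4]: T = 0b11000010, S = E(K, T) = 0b01110001; 0b10011110 ⊕ 0b01110001 = 0b11101111.

C[1] = 0b01100010, C[2] = 0b11110110, C[3] = 0b10000110, C[4] = 0b11101111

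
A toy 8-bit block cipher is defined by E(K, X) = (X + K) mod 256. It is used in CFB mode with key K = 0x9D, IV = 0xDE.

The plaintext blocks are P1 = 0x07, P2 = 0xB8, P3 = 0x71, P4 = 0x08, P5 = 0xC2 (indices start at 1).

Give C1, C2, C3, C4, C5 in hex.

C1 = 0x7C, C2 = 0xA1, C3 = 0x4F, C4 = 0xE4, C5 = 0x43

CFB encryption: C_i = P_i ⊕ E(K, C_{i−1}), with C_{0} = IV.
C1: E(K, 0xDE) = 0x7B; 0x07 ⊕ 0x7B = 0x7C.
C2: E(K, 0x7C) = 0x19; 0xB8 ⊕ 0x19 = 0xA1.
C3: E(K, 0xA1) = 0x3E; 0x71 ⊕ 0x3E = 0x4F.
C4: E(K, 0x4F) = 0xEC; 0x08 ⊕ 0xEC = 0xE4.
C5: E(K, 0xE4) = 0x81; 0xC2 ⊕ 0x81 = 0x43.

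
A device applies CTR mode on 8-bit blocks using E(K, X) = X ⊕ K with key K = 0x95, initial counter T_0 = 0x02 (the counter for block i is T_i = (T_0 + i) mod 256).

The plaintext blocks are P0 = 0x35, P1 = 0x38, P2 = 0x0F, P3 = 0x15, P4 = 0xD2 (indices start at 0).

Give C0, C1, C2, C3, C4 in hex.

CTR encryption: S_i = E(K, T_i) where T_i is the counter for block i; C_i = P_i ⊕ S_i.
C0: T = 0x02, S = E(K, T) = 0x97; 0x35 ⊕ 0x97 = 0xA2.
C1: T = 0x03, S = E(K, T) = 0x96; 0x38 ⊕ 0x96 = 0xAE.
C2: T = 0x04, S = E(K, T) = 0x91; 0x0F ⊕ 0x91 = 0x9E.
C3: T = 0x05, S = E(K, T) = 0x90; 0x15 ⊕ 0x90 = 0x85.
C4: T = 0x06, S = E(K, T) = 0x93; 0xD2 ⊕ 0x93 = 0x41.

C0 = 0xA2, C1 = 0xAE, C2 = 0x9E, C3 = 0x85, C4 = 0x41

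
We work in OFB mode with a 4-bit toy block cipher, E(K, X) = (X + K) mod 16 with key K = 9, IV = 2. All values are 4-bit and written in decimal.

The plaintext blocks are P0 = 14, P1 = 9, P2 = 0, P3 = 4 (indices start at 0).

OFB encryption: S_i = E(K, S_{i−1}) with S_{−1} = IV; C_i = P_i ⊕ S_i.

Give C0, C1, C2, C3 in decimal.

C0: S = E(K, 2) = 11; 14 ⊕ 11 = 5.
C1: S = E(K, 11) = 4; 9 ⊕ 4 = 13.
C2: S = E(K, 4) = 13; 0 ⊕ 13 = 13.
C3: S = E(K, 13) = 6; 4 ⊕ 6 = 2.

C0 = 5, C1 = 13, C2 = 13, C3 = 2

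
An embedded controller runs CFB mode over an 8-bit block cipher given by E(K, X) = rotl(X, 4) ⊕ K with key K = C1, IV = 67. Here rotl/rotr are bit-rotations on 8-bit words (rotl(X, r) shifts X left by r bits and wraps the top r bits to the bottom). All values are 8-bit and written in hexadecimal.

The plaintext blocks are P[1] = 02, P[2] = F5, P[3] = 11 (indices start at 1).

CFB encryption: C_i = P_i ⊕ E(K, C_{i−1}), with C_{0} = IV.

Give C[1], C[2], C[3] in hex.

C[1]: E(K, 67) = B7; 02 ⊕ B7 = B5.
C[2]: E(K, B5) = 9A; F5 ⊕ 9A = 6F.
C[3]: E(K, 6F) = 37; 11 ⊕ 37 = 26.

C[1] = B5, C[2] = 6F, C[3] = 26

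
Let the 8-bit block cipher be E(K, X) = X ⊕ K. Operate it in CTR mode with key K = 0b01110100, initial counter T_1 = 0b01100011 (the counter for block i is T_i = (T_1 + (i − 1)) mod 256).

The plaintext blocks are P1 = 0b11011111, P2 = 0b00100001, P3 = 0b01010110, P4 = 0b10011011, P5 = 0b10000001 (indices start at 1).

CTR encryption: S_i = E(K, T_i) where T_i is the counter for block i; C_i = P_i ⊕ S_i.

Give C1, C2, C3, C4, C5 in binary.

C1: T = 0b01100011, S = E(K, T) = 0b00010111; 0b11011111 ⊕ 0b00010111 = 0b11001000.
C2: T = 0b01100100, S = E(K, T) = 0b00010000; 0b00100001 ⊕ 0b00010000 = 0b00110001.
C3: T = 0b01100101, S = E(K, T) = 0b00010001; 0b01010110 ⊕ 0b00010001 = 0b01000111.
C4: T = 0b01100110, S = E(K, T) = 0b00010010; 0b10011011 ⊕ 0b00010010 = 0b10001001.
C5: T = 0b01100111, S = E(K, T) = 0b00010011; 0b10000001 ⊕ 0b00010011 = 0b10010010.

C1 = 0b11001000, C2 = 0b00110001, C3 = 0b01000111, C4 = 0b10001001, C5 = 0b10010010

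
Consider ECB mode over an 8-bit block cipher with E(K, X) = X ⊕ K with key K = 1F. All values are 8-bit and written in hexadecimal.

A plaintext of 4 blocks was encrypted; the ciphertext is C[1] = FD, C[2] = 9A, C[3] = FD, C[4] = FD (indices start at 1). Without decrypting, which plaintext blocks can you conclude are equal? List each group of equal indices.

P[1] = P[3] = P[4]

ECB encrypts each block independently with the same key, so equal ciphertext blocks imply equal plaintext blocks.
C[1] = C[3] = C[4] = FD, so P[1] = P[3] = P[4].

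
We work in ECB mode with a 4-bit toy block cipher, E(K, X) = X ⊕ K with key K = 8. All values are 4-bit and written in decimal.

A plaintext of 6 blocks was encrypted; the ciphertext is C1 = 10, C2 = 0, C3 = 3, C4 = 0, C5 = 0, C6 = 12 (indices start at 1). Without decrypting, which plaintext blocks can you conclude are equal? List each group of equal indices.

ECB encrypts each block independently with the same key, so equal ciphertext blocks imply equal plaintext blocks.
C2 = C4 = C5 = 0, so P2 = P4 = P5.

P2 = P4 = P5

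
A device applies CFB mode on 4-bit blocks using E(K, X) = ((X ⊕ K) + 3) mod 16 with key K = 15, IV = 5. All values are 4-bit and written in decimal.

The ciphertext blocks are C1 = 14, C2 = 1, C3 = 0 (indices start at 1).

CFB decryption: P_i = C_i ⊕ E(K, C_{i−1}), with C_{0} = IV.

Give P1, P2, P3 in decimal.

P1: E(K, 5) = 13; 14 ⊕ 13 = 3.
P2: E(K, 14) = 4; 1 ⊕ 4 = 5.
P3: E(K, 1) = 1; 0 ⊕ 1 = 1.

P1 = 3, P2 = 5, P3 = 1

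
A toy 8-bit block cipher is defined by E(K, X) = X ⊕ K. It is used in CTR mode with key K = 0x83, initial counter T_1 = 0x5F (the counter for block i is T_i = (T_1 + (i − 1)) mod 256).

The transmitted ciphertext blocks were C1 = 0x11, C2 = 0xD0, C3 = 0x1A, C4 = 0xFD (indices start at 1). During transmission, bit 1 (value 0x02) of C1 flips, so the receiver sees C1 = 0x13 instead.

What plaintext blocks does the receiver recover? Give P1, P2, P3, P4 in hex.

P1 = 0xCF, P2 = 0x33, P3 = 0xF8, P4 = 0x1C

CTR decryption: S_i = E(K, T_i) where T_i is the counter for block i; P_i = C_i ⊕ S_i.
Only C1 changed, to 0x13. In CTR, a change in C_i flips the same bit in P_i only; the keystream is unaffected. Decrypting the received ciphertext:
P1: T = 0x5F, S = E(K, T) = 0xDC; 0x13 ⊕ 0xDC = 0xCF.
P2: T = 0x60, S = E(K, T) = 0xE3; 0xD0 ⊕ 0xE3 = 0x33.
P3: T = 0x61, S = E(K, T) = 0xE2; 0x1A ⊕ 0xE2 = 0xF8.
P4: T = 0x62, S = E(K, T) = 0xE1; 0xFD ⊕ 0xE1 = 0x1C.
Blocks that differ from the original plaintext: P1.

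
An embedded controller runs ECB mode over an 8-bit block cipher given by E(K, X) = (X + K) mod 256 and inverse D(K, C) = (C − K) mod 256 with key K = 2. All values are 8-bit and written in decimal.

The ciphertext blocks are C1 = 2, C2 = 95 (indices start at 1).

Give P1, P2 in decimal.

ECB decryption: P_i = D(K, C_i).
P1: D(K, 2) = 0.
P2: D(K, 95) = 93.

P1 = 0, P2 = 93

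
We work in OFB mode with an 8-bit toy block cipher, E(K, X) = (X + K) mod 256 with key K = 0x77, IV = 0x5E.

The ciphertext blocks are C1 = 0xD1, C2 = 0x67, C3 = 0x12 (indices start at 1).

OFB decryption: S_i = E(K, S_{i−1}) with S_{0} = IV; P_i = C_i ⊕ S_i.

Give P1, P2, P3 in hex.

P1: S = E(K, 0x5E) = 0xD5; 0xD1 ⊕ 0xD5 = 0x04.
P2: S = E(K, 0xD5) = 0x4C; 0x67 ⊕ 0x4C = 0x2B.
P3: S = E(K, 0x4C) = 0xC3; 0x12 ⊕ 0xC3 = 0xD1.

P1 = 0x04, P2 = 0x2B, P3 = 0xD1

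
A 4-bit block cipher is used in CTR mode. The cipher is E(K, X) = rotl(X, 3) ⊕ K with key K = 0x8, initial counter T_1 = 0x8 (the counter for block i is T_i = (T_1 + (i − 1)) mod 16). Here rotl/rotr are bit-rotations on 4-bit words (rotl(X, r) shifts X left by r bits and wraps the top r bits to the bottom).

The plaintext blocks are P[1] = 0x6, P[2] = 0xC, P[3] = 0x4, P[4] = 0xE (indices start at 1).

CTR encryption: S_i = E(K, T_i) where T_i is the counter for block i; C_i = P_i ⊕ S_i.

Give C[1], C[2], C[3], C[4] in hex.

C[1]: T = 0x8, S = E(K, T) = 0xC; 0x6 ⊕ 0xC = 0xA.
C[2]: T = 0x9, S = E(K, T) = 0x4; 0xC ⊕ 0x4 = 0x8.
C[3]: T = 0xA, S = E(K, T) = 0xD; 0x4 ⊕ 0xD = 0x9.
C[4]: T = 0xB, S = E(K, T) = 0x5; 0xE ⊕ 0x5 = 0xB.

C[1] = 0xA, C[2] = 0x8, C[3] = 0x9, C[4] = 0xB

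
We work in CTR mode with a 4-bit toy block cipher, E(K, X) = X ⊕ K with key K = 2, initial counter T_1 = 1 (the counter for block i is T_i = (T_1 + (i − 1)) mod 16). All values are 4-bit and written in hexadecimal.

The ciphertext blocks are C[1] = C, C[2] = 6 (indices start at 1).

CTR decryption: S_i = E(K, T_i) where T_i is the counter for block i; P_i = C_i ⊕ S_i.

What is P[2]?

P[2]: T = 2, S = E(K, T) = 0; 6 ⊕ 0 = 6.

P[2] = 6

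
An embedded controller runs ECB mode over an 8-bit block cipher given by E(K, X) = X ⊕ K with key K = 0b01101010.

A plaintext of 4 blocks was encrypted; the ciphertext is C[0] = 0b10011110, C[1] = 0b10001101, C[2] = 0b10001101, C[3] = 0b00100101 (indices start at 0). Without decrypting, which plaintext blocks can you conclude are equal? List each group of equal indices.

ECB encrypts each block independently with the same key, so equal ciphertext blocks imply equal plaintext blocks.
C[1] = C[2] = 0b10001101, so P[1] = P[2].

P[1] = P[2]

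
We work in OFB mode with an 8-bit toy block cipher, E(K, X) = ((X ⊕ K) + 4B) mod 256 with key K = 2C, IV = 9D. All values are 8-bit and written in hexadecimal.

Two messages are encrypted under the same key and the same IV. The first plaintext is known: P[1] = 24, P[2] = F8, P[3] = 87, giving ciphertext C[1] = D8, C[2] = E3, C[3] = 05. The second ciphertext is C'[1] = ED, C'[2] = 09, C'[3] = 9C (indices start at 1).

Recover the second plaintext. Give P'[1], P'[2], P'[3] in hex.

P'[1] = 11, P'[2] = 12, P'[3] = 1E

In OFB with a reused IV, both messages share the same keystream S_i, so C_i ⊕ C'_i = P_i ⊕ P'_i and thus P'_i = P_i ⊕ C_i ⊕ C'_i.
P'[1]: 24 ⊕ D8 ⊕ ED = 11.
P'[2]: F8 ⊕ E3 ⊕ 09 = 12.
P'[3]: 87 ⊕ 05 ⊕ 9C = 1E.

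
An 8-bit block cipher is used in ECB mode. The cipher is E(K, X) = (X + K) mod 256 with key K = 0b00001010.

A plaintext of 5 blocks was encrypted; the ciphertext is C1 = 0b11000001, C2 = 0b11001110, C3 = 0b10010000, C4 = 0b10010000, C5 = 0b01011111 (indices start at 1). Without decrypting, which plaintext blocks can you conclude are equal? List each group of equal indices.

ECB encrypts each block independently with the same key, so equal ciphertext blocks imply equal plaintext blocks.
C3 = C4 = 0b10010000, so P3 = P4.

P3 = P4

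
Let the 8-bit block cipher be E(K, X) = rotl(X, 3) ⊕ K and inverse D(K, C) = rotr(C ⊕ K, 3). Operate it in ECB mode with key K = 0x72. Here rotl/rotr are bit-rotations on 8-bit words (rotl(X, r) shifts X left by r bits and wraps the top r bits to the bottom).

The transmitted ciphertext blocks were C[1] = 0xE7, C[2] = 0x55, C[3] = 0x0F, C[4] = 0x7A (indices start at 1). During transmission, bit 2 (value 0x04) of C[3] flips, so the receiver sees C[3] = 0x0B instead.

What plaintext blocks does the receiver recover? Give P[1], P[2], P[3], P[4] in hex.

ECB decryption: P_i = D(K, C_i).
Only C[3] changed, to 0x0B. In ECB, a change in C_i affects only P_i. Decrypting the received ciphertext:
P[1]: D(K, 0xE7) = 0xB2.
P[2]: D(K, 0x55) = 0xE4.
P[3]: D(K, 0x0B) = 0x2F.
P[4]: D(K, 0x7A) = 0x01.
Blocks that differ from the original plaintext: P[3].

P[1] = 0xB2, P[2] = 0xE4, P[3] = 0x2F, P[4] = 0x01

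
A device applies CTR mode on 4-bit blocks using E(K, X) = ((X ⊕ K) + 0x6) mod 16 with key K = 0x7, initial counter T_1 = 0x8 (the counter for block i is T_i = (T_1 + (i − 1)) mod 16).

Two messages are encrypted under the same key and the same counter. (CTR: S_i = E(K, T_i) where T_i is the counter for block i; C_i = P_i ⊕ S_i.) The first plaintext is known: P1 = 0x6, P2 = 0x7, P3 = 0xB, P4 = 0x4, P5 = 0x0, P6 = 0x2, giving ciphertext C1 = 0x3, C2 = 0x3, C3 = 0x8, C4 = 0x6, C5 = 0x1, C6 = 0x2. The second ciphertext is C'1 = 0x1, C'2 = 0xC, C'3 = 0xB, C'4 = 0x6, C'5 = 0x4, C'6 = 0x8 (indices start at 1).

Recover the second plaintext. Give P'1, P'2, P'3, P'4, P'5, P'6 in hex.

In CTR with a reused counter, both messages share the same keystream S_i, so C_i ⊕ C'_i = P_i ⊕ P'_i and thus P'_i = P_i ⊕ C_i ⊕ C'_i.
P'1: 0x6 ⊕ 0x3 ⊕ 0x1 = 0x4.
P'2: 0x7 ⊕ 0x3 ⊕ 0xC = 0x8.
P'3: 0xB ⊕ 0x8 ⊕ 0xB = 0x8.
P'4: 0x4 ⊕ 0x6 ⊕ 0x6 = 0x4.
P'5: 0x0 ⊕ 0x1 ⊕ 0x4 = 0x5.
P'6: 0x2 ⊕ 0x2 ⊕ 0x8 = 0x8.

P'1 = 0x4, P'2 = 0x8, P'3 = 0x8, P'4 = 0x4, P'5 = 0x5, P'6 = 0x8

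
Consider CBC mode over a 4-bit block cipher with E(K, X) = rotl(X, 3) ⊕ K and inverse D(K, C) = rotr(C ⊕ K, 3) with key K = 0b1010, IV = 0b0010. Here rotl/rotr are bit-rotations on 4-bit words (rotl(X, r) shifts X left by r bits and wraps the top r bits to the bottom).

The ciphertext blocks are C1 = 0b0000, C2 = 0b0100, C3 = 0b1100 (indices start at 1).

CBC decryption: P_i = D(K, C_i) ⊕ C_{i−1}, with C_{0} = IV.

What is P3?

P3: D(K, 0b1100) = 0b1100; 0b1100 ⊕ 0b0100 = 0b1000.

P3 = 0b1000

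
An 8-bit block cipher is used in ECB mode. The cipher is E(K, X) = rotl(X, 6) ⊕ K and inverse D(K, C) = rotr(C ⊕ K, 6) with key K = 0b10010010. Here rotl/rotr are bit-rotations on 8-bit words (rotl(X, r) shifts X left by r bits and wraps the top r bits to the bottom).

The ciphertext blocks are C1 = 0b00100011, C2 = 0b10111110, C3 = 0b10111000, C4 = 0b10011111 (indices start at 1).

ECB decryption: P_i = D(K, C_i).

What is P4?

P4 = 0b00110100

P4: D(K, 0b10011111) = 0b00110100.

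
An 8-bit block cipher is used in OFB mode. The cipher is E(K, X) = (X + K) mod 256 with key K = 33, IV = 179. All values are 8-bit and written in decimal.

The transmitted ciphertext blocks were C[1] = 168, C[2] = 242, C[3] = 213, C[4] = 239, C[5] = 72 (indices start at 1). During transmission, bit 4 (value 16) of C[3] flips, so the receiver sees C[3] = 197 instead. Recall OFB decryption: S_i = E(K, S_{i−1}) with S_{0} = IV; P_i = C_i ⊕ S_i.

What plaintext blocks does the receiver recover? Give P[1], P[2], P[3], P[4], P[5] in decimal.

P[1] = 124, P[2] = 7, P[3] = 211, P[4] = 216, P[5] = 16

Only C[3] changed, to 197. In OFB, a change in C_i flips the same bit in P_i only; the keystream is unaffected. Decrypting the received ciphertext:
P[1]: S = E(K, 179) = 212; 168 ⊕ 212 = 124.
P[2]: S = E(K, 212) = 245; 242 ⊕ 245 = 7.
P[3]: S = E(K, 245) = 22; 197 ⊕ 22 = 211.
P[4]: S = E(K, 22) = 55; 239 ⊕ 55 = 216.
P[5]: S = E(K, 55) = 88; 72 ⊕ 88 = 16.
Blocks that differ from the original plaintext: P[3].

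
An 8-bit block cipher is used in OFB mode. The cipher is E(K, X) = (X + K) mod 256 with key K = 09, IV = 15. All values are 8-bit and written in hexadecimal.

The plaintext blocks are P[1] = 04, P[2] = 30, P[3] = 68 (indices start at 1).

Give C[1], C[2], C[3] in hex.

OFB encryption: S_i = E(K, S_{i−1}) with S_{0} = IV; C_i = P_i ⊕ S_i.
C[1]: S = E(K, 15) = 1E; 04 ⊕ 1E = 1A.
C[2]: S = E(K, 1E) = 27; 30 ⊕ 27 = 17.
C[3]: S = E(K, 27) = 30; 68 ⊕ 30 = 58.

C[1] = 1A, C[2] = 17, C[3] = 58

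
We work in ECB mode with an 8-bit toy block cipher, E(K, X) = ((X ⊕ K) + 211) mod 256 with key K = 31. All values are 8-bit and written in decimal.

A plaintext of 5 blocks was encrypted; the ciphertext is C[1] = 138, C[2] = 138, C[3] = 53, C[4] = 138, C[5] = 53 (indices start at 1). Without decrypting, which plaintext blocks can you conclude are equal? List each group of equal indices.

P[1] = P[2] = P[4]; P[3] = P[5]

ECB encrypts each block independently with the same key, so equal ciphertext blocks imply equal plaintext blocks.
C[1] = C[2] = C[4] = 138, so P[1] = P[2] = P[4].
C[3] = C[5] = 53, so P[3] = P[5].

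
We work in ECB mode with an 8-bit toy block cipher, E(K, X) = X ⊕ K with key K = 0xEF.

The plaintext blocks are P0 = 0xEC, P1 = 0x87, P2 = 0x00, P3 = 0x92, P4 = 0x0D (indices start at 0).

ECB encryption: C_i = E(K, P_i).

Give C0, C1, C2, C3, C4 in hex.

C0: E(K, 0xEC) = 0x03.
C1: E(K, 0x87) = 0x68.
C2: E(K, 0x00) = 0xEF.
C3: E(K, 0x92) = 0x7D.
C4: E(K, 0x0D) = 0xE2.

C0 = 0x03, C1 = 0x68, C2 = 0xEF, C3 = 0x7D, C4 = 0xE2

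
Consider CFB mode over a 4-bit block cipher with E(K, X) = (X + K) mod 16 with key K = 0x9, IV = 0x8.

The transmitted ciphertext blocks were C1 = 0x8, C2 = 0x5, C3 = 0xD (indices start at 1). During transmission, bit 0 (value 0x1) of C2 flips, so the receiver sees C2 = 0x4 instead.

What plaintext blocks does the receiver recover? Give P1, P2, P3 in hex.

P1 = 0x9, P2 = 0x5, P3 = 0x0

CFB decryption: P_i = C_i ⊕ E(K, C_{i−1}), with C_{0} = IV.
Only C2 changed, to 0x4. In CFB, a change in C_i flips the same bit in P_i and garbles P_{i+1}. Decrypting the received ciphertext:
P1: E(K, 0x8) = 0x1; 0x8 ⊕ 0x1 = 0x9.
P2: E(K, 0x8) = 0x1; 0x4 ⊕ 0x1 = 0x5.
P3: E(K, 0x4) = 0xD; 0xD ⊕ 0xD = 0x0.
Blocks that differ from the original plaintext: P2, P3.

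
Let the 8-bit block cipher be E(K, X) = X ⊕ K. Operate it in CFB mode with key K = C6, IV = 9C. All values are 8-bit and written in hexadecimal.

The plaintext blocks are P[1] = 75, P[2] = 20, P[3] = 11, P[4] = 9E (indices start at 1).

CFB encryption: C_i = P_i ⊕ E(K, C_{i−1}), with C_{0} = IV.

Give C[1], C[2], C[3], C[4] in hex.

C[1] = 2F, C[2] = C9, C[3] = 1E, C[4] = 46

C[1]: E(K, 9C) = 5A; 75 ⊕ 5A = 2F.
C[2]: E(K, 2F) = E9; 20 ⊕ E9 = C9.
C[3]: E(K, C9) = 0F; 11 ⊕ 0F = 1E.
C[4]: E(K, 1E) = D8; 9E ⊕ D8 = 46.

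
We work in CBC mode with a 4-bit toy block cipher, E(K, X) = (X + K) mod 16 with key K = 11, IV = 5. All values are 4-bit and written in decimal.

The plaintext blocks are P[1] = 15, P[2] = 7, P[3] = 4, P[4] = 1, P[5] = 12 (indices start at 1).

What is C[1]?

CBC encryption: C_i = E(K, P_i ⊕ C_{i−1}), with C_{0} = IV.
C[1]: P[1] ⊕ 5 = 10; E(K, 10) = 5.

C[1] = 5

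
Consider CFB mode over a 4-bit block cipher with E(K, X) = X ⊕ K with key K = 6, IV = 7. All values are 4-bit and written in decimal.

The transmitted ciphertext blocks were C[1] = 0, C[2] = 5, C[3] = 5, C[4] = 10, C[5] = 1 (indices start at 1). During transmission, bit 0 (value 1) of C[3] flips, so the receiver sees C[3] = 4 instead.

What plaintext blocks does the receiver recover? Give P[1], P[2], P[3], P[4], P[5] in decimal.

CFB decryption: P_i = C_i ⊕ E(K, C_{i−1}), with C_{0} = IV.
Only C[3] changed, to 4. In CFB, a change in C_i flips the same bit in P_i and garbles P_{i+1}. Decrypting the received ciphertext:
P[1]: E(K, 7) = 1; 0 ⊕ 1 = 1.
P[2]: E(K, 0) = 6; 5 ⊕ 6 = 3.
P[3]: E(K, 5) = 3; 4 ⊕ 3 = 7.
P[4]: E(K, 4) = 2; 10 ⊕ 2 = 8.
P[5]: E(K, 10) = 12; 1 ⊕ 12 = 13.
Blocks that differ from the original plaintext: P[3], P[4].

P[1] = 1, P[2] = 3, P[3] = 7, P[4] = 8, P[5] = 13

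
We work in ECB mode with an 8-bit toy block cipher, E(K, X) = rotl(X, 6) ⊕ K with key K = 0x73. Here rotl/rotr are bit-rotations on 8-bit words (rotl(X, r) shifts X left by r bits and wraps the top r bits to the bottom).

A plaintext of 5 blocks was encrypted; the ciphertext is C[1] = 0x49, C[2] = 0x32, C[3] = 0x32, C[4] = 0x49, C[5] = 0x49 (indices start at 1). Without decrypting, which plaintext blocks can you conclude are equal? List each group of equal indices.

P[1] = P[4] = P[5]; P[2] = P[3]

ECB encrypts each block independently with the same key, so equal ciphertext blocks imply equal plaintext blocks.
C[1] = C[4] = C[5] = 0x49, so P[1] = P[4] = P[5].
C[2] = C[3] = 0x32, so P[2] = P[3].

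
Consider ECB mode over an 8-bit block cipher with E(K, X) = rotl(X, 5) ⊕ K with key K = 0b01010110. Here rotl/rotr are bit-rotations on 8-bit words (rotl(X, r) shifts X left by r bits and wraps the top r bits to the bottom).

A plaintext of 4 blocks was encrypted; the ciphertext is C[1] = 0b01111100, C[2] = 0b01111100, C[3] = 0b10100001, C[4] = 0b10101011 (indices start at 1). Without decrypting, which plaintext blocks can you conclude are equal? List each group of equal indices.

P[1] = P[2]

ECB encrypts each block independently with the same key, so equal ciphertext blocks imply equal plaintext blocks.
C[1] = C[2] = 0b01111100, so P[1] = P[2].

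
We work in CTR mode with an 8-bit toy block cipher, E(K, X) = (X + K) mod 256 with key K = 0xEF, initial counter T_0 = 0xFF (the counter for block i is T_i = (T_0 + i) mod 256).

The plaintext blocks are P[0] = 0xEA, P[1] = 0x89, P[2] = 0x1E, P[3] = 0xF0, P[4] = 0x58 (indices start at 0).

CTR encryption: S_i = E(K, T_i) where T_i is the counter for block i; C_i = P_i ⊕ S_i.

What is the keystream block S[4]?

0xF2

C[0]: T = 0xFF, S = E(K, T) = 0xEE; 0xEA ⊕ 0xEE = 0x04.
C[1]: T = 0x00, S = E(K, T) = 0xEF; 0x89 ⊕ 0xEF = 0x66.
C[2]: T = 0x01, S = E(K, T) = 0xF0; 0x1E ⊕ 0xF0 = 0xEE.
C[3]: T = 0x02, S = E(K, T) = 0xF1; 0xF0 ⊕ 0xF1 = 0x01.
C[4]: T = 0x03, S = E(K, T) = 0xF2; 0x58 ⊕ 0xF2 = 0xAA.
So S[4] = 0xF2.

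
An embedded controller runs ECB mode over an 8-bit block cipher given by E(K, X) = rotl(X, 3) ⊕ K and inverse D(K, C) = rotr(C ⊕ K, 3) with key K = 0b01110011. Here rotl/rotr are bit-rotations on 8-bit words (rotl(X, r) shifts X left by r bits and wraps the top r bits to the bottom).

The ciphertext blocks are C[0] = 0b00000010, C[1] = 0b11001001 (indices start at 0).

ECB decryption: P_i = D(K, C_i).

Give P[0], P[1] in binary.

P[0] = 0b00101110, P[1] = 0b01010111

P[0]: D(K, 0b00000010) = 0b00101110.
P[1]: D(K, 0b11001001) = 0b01010111.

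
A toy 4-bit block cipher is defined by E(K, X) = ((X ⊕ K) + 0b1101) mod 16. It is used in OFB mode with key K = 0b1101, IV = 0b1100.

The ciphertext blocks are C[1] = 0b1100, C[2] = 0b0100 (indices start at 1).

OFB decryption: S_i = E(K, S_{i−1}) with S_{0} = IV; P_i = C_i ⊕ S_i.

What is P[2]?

P[1]: S = E(K, 0b1100) = 0b1110; 0b1100 ⊕ 0b1110 = 0b0010.
P[2]: S = E(K, 0b1110) = 0b0000; 0b0100 ⊕ 0b0000 = 0b0100.

P[2] = 0b0100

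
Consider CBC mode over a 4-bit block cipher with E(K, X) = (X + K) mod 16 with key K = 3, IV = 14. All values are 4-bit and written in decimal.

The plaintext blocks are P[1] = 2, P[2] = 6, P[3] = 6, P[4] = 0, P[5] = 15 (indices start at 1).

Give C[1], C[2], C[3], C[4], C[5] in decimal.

C[1] = 15, C[2] = 12, C[3] = 13, C[4] = 0, C[5] = 2

CBC encryption: C_i = E(K, P_i ⊕ C_{i−1}), with C_{0} = IV.
C[1]: P[1] ⊕ 14 = 12; E(K, 12) = 15.
C[2]: P[2] ⊕ 15 = 9; E(K, 9) = 12.
C[3]: P[3] ⊕ 12 = 10; E(K, 10) = 13.
C[4]: P[4] ⊕ 13 = 13; E(K, 13) = 0.
C[5]: P[5] ⊕ 0 = 15; E(K, 15) = 2.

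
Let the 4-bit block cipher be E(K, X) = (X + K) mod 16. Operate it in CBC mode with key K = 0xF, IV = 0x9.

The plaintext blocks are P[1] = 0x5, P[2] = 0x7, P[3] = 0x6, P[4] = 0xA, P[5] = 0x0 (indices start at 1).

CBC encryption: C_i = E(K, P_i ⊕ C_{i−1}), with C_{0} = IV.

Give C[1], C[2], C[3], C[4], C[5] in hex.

C[1]: P[1] ⊕ 0x9 = 0xC; E(K, 0xC) = 0xB.
C[2]: P[2] ⊕ 0xB = 0xC; E(K, 0xC) = 0xB.
C[3]: P[3] ⊕ 0xB = 0xD; E(K, 0xD) = 0xC.
C[4]: P[4] ⊕ 0xC = 0x6; E(K, 0x6) = 0x5.
C[5]: P[5] ⊕ 0x5 = 0x5; E(K, 0x5) = 0x4.

C[1] = 0xB, C[2] = 0xB, C[3] = 0xC, C[4] = 0x5, C[5] = 0x4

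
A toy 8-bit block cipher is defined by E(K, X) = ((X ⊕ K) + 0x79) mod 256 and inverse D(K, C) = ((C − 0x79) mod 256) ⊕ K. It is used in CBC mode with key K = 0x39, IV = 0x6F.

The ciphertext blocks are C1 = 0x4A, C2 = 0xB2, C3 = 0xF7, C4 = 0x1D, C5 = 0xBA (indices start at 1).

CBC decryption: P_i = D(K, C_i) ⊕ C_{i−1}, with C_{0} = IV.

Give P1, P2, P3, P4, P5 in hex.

P1: D(K, 0x4A) = 0xE8; 0xE8 ⊕ 0x6F = 0x87.
P2: D(K, 0xB2) = 0x00; 0x00 ⊕ 0x4A = 0x4A.
P3: D(K, 0xF7) = 0x47; 0x47 ⊕ 0xB2 = 0xF5.
P4: D(K, 0x1D) = 0x9D; 0x9D ⊕ 0xF7 = 0x6A.
P5: D(K, 0xBA) = 0x78; 0x78 ⊕ 0x1D = 0x65.

P1 = 0x87, P2 = 0x4A, P3 = 0xF5, P4 = 0x6A, P5 = 0x65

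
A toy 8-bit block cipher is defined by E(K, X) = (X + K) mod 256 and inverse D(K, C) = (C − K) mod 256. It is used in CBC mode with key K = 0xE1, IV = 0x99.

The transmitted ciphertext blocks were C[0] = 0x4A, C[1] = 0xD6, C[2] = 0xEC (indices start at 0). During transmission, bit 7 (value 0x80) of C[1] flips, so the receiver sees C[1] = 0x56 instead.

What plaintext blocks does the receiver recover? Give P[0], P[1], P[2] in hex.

P[0] = 0xF0, P[1] = 0x3F, P[2] = 0x5D

CBC decryption: P_i = D(K, C_i) ⊕ C_{i−1}, with C_{−1} = IV.
Only C[1] changed, to 0x56. In CBC, a change in C_i garbles P_i and flips the same bit in P_{i+1}. Decrypting the received ciphertext:
P[0]: D(K, 0x4A) = 0x69; 0x69 ⊕ 0x99 = 0xF0.
P[1]: D(K, 0x56) = 0x75; 0x75 ⊕ 0x4A = 0x3F.
P[2]: D(K, 0xEC) = 0x0B; 0x0B ⊕ 0x56 = 0x5D.
Blocks that differ from the original plaintext: P[1], P[2].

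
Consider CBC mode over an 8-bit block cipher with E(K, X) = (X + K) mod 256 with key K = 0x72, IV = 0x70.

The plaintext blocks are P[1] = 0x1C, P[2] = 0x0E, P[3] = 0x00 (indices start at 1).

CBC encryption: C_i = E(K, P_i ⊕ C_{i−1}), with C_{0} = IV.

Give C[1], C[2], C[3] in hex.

C[1]: P[1] ⊕ 0x70 = 0x6C; E(K, 0x6C) = 0xDE.
C[2]: P[2] ⊕ 0xDE = 0xD0; E(K, 0xD0) = 0x42.
C[3]: P[3] ⊕ 0x42 = 0x42; E(K, 0x42) = 0xB4.

C[1] = 0xDE, C[2] = 0x42, C[3] = 0xB4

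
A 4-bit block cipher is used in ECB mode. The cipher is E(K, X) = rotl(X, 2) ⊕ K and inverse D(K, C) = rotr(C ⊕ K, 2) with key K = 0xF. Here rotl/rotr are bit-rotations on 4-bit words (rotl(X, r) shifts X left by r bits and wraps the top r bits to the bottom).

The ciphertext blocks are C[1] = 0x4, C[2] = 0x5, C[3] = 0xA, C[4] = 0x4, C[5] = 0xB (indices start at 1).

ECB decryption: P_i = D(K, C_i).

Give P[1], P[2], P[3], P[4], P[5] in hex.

P[1] = 0xE, P[2] = 0xA, P[3] = 0x5, P[4] = 0xE, P[5] = 0x1

P[1]: D(K, 0x4) = 0xE.
P[2]: D(K, 0x5) = 0xA.
P[3]: D(K, 0xA) = 0x5.
P[4]: D(K, 0x4) = 0xE.
P[5]: D(K, 0xB) = 0x1.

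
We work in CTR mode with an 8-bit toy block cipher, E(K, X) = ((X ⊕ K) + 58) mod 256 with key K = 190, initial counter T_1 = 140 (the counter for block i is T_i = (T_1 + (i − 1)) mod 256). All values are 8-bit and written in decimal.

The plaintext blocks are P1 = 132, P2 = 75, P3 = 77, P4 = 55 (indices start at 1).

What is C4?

C4 = 92

CTR encryption: S_i = E(K, T_i) where T_i is the counter for block i; C_i = P_i ⊕ S_i.
C1: T = 140, S = E(K, T) = 108; 132 ⊕ 108 = 232.
C2: T = 141, S = E(K, T) = 109; 75 ⊕ 109 = 38.
C3: T = 142, S = E(K, T) = 106; 77 ⊕ 106 = 39.
C4: T = 143, S = E(K, T) = 107; 55 ⊕ 107 = 92.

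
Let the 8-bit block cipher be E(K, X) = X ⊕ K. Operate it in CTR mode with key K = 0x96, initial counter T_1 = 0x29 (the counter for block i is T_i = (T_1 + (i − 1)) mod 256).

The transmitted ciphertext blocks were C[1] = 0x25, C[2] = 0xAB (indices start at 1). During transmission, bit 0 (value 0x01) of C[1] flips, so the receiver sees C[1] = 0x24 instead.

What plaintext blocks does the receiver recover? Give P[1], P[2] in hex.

P[1] = 0x9B, P[2] = 0x17

CTR decryption: S_i = E(K, T_i) where T_i is the counter for block i; P_i = C_i ⊕ S_i.
Only C[1] changed, to 0x24. In CTR, a change in C_i flips the same bit in P_i only; the keystream is unaffected. Decrypting the received ciphertext:
P[1]: T = 0x29, S = E(K, T) = 0xBF; 0x24 ⊕ 0xBF = 0x9B.
P[2]: T = 0x2A, S = E(K, T) = 0xBC; 0xAB ⊕ 0xBC = 0x17.
Blocks that differ from the original plaintext: P[1].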